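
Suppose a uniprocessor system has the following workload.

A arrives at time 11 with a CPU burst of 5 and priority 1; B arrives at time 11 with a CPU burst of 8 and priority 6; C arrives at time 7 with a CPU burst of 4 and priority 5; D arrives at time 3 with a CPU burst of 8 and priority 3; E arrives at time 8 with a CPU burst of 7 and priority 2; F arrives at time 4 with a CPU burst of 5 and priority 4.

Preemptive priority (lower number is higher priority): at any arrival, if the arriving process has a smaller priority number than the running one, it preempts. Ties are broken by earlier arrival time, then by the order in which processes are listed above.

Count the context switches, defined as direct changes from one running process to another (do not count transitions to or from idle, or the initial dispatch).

Timeline: | idle 0-3 | D 3-8 | E 8-11 | A 11-16 | E 16-20 | D 20-23 | F 23-28 | C 28-32 | B 32-40 |
Completion: A=16  B=40  C=32  D=23  E=20  F=28

7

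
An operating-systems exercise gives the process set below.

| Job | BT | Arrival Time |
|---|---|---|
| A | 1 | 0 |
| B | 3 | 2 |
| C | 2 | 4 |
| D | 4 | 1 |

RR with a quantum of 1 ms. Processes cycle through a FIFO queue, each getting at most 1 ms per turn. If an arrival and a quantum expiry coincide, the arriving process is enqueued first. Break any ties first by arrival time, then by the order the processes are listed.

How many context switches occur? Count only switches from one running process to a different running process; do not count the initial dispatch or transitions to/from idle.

Schedule: | A 0-1 | D 1-2 | B 2-3 | D 3-4 | B 4-5 | C 5-6 | D 6-7 | B 7-8 | C 8-9 | D 9-10 |
Completion: A=1  B=8  C=9  D=10
Turnaround (C−A): A=1  B=6  C=5  D=9

9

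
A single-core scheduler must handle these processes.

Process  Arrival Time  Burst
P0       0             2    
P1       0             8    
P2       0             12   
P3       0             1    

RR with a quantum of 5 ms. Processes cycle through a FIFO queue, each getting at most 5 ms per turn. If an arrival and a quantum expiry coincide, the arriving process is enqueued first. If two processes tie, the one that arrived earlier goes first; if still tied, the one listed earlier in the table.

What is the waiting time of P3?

Schedule: | P0 0-2 | P1 2-7 | P2 7-12 | P3 12-13 | P1 13-16 | P2 16-23 |
Completion: P0=2  P1=16  P2=23  P3=13
Turnaround (C−A): P0=2  P1=16  P2=23  P3=13
Waiting(P3) = turnaround − burst = 13 − 1 = 12

12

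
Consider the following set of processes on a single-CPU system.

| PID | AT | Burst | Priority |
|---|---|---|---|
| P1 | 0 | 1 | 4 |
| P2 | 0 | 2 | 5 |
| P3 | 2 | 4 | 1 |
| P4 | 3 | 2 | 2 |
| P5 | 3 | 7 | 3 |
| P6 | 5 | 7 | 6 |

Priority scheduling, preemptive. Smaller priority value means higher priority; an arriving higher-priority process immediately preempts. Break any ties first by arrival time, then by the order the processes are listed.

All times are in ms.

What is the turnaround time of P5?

Timeline: | P1 0-1 | P2 1-2 | P3 2-6 | P4 6-8 | P5 8-15 | P2 15-16 | P6 16-23 |
Completion: P1=1  P2=16  P3=6  P4=8  P5=15  P6=23
Turnaround(P5) = completion − arrival = 15 − 3 = 12

12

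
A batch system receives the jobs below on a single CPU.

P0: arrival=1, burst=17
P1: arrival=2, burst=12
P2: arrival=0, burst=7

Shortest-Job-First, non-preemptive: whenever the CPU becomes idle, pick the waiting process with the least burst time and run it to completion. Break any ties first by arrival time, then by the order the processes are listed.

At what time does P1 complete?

19

Schedule: | P2 0-7 | P1 7-19 | P0 19-36 |
Completion: P0=36  P1=19  P2=7
Turnaround (C−A): P0=35  P1=17  P2=7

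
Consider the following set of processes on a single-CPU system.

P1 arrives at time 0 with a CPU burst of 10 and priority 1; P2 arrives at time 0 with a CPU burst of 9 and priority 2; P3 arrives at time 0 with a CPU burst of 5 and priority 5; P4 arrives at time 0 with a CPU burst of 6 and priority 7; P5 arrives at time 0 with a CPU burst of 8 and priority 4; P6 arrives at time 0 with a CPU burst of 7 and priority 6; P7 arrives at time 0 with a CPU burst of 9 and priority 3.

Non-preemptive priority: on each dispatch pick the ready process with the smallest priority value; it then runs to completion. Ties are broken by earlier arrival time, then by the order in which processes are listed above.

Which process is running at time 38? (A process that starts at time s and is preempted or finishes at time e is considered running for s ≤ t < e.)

Timeline: | P1 0-10 | P2 10-19 | P7 19-28 | P5 28-36 | P3 36-41 | P6 41-48 | P4 48-54 |
Completion: P1=10  P2=19  P3=41  P4=54  P5=36  P6=48  P7=28

P3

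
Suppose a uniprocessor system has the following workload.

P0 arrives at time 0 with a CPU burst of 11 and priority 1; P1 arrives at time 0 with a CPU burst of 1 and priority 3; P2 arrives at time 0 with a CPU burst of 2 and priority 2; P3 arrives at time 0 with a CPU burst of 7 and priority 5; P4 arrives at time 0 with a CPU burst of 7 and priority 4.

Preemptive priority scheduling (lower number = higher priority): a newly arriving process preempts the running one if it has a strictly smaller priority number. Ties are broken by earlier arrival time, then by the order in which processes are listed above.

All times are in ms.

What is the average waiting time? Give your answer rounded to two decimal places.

11.80

Timeline: | P0 0-11 | P2 11-13 | P1 13-14 | P4 14-21 | P3 21-28 |
Completion: P0=11  P1=14  P2=13  P3=28  P4=21
Waiting times: P0=0, P1=13, P2=11, P3=21, P4=14
Average waiting = (0+13+11+21+14) / 5 = 59/5 = 11.80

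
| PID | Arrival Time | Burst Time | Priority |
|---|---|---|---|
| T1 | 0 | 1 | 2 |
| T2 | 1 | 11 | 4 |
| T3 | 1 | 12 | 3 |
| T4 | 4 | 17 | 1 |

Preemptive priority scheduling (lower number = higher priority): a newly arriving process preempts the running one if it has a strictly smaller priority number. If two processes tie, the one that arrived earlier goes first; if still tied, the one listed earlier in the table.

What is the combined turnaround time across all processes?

Timeline: | T1 0-1 | T3 1-4 | T4 4-21 | T3 21-30 | T2 30-41 |
Completion: T1=1  T2=41  T3=30  T4=21
Turnaround (C−A): T1=1  T2=40  T3=29  T4=17
Turnaround = completion − arrival: T1=1, T2=40, T3=29, T4=17
Total turnaround = 1 + 40 + 29 + 17 = 87

87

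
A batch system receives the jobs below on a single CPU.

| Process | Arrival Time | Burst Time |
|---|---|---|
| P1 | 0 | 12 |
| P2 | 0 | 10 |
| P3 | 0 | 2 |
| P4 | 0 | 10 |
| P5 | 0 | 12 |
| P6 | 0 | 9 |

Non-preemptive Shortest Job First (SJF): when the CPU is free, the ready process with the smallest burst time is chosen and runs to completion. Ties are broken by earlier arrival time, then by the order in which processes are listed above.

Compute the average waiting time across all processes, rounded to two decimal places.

Timeline: | P3 0-2 | P6 2-11 | P2 11-21 | P4 21-31 | P1 31-43 | P5 43-55 |
Completion: P1=43  P2=21  P3=2  P4=31  P5=55  P6=11
Waiting times: P1=31, P2=11, P3=0, P4=21, P5=43, P6=2
Average waiting = (31+11+0+21+43+2) / 6 = 108/6 = 18.00

18.00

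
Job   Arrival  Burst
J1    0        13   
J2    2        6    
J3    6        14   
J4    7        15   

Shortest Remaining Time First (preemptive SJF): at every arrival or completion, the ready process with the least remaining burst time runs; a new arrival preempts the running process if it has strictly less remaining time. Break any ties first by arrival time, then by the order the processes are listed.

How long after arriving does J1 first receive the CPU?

0

Schedule: | J1 0-2 | J2 2-8 | J1 8-19 | J3 19-33 | J4 33-48 |
Completion: J1=19  J2=8  J3=33  J4=48
Turnaround (C−A): J1=19  J2=6  J3=27  J4=41
Response(J1) = first start − arrival = 0 − 0 = 0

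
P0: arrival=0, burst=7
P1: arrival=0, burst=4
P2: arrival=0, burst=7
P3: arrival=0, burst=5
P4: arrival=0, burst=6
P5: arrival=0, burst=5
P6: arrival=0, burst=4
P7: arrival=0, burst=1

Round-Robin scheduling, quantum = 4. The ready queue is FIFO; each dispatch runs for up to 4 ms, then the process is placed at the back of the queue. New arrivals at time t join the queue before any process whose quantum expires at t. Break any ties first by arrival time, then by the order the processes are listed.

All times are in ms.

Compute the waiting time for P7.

28

Gantt: | P0 0-4 | P1 4-8 | P2 8-12 | P3 12-16 | P4 16-20 | P5 20-24 | P6 24-28 | P7 28-29 | P0 29-32 | P2 32-35 | P3 35-36 | P4 36-38 | P5 38-39 |
Completion: P0=32  P1=8  P2=35  P3=36  P4=38  P5=39  P6=28  P7=29
Turnaround (C−A): P0=32  P1=8  P2=35  P3=36  P4=38  P5=39  P6=28  P7=29
Waiting(P7) = turnaround − burst = 29 − 1 = 28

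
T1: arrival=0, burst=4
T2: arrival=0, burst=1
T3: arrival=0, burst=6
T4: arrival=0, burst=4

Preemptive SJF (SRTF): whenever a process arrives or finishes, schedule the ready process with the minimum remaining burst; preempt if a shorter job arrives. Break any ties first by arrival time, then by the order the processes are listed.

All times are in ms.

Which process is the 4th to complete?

Schedule: | T2 0-1 | T1 1-5 | T4 5-9 | T3 9-15 |
Completion: T1=5  T2=1  T3=15  T4=9
Turnaround (C−A): T1=5  T2=1  T3=15  T4=9
Finish order: T2 → T1 → T4 → T3

T3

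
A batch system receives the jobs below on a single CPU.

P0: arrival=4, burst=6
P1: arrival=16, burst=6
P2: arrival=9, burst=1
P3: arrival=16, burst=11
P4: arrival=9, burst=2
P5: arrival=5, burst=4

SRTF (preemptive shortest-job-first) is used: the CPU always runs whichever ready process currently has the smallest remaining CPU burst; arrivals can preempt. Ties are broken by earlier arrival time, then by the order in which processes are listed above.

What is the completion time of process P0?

Gantt: | idle 0-4 | P0 4-5 | P5 5-9 | P2 9-10 | P4 10-12 | P0 12-17 | P1 17-23 | P3 23-34 |
Completion: P0=17  P1=23  P2=10  P3=34  P4=12  P5=9
Turnaround (C−A): P0=13  P1=7  P2=1  P3=18  P4=3  P5=4

17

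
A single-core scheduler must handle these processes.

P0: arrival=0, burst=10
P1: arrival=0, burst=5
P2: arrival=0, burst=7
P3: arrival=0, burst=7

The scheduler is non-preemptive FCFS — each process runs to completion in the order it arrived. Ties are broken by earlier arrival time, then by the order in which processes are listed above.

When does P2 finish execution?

22

Gantt: | P0 0-10 | P1 10-15 | P2 15-22 | P3 22-29 |
Completion: P0=10  P1=15  P2=22  P3=29
Turnaround (C−A): P0=10  P1=15  P2=22  P3=29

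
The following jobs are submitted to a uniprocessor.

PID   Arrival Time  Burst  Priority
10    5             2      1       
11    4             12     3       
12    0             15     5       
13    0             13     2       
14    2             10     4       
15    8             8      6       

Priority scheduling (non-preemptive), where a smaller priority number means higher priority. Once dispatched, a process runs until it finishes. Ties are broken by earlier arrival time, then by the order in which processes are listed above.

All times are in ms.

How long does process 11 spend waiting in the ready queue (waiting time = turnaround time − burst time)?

11

Gantt: | 13 0-13 | 10 13-15 | 11 15-27 | 14 27-37 | 12 37-52 | 15 52-60 |
Completion: 10=15  11=27  12=52  13=13  14=37  15=60
Turnaround (C−A): 10=10  11=23  12=52  13=13  14=35  15=52
Waiting(11) = turnaround − burst = 23 − 12 = 11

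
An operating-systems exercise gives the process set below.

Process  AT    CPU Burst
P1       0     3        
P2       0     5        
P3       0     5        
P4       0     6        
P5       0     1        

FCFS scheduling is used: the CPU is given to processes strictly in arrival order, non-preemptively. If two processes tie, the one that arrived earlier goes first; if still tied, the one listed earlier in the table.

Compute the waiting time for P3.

Timeline: | P1 0-3 | P2 3-8 | P3 8-13 | P4 13-19 | P5 19-20 |
Completion: P1=3  P2=8  P3=13  P4=19  P5=20
Turnaround (C−A): P1=3  P2=8  P3=13  P4=19  P5=20
Waiting(P3) = turnaround − burst = 13 − 5 = 8

8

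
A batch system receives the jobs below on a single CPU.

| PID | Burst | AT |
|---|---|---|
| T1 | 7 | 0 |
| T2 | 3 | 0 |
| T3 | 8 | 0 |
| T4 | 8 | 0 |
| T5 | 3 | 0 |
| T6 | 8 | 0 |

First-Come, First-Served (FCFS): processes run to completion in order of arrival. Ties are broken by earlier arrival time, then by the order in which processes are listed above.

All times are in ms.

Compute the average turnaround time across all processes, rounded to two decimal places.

21.17

Schedule: | T1 0-7 | T2 7-10 | T3 10-18 | T4 18-26 | T5 26-29 | T6 29-37 |
Completion: T1=7  T2=10  T3=18  T4=26  T5=29  T6=37
Turnaround (C−A): T1=7  T2=10  T3=18  T4=26  T5=29  T6=37
Turnaround times: T1=7, T2=10, T3=18, T4=26, T5=29, T6=37
Average turnaround = (7+10+18+26+29+37) / 6 = 127/6 = 21.17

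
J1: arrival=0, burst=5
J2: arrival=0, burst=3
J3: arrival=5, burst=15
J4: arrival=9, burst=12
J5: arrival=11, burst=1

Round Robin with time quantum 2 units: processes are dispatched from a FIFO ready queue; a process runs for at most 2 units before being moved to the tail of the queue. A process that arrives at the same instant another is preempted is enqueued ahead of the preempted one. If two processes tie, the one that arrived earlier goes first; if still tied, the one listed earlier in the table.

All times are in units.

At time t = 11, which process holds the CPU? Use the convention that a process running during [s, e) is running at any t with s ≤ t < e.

Schedule: | J1 0-2 | J2 2-4 | J1 4-6 | J2 6-7 | J3 7-9 | J1 9-10 | J4 10-12 | J3 12-14 | J5 14-15 | J4 15-17 | J3 17-19 | J4 19-21 | J3 21-23 | J4 23-25 | J3 25-27 | J4 27-29 | J3 29-31 | J4 31-33 | J3 33-36 |
Completion: J1=10  J2=7  J3=36  J4=33  J5=15
Turnaround (C−A): J1=10  J2=7  J3=31  J4=24  J5=4

J4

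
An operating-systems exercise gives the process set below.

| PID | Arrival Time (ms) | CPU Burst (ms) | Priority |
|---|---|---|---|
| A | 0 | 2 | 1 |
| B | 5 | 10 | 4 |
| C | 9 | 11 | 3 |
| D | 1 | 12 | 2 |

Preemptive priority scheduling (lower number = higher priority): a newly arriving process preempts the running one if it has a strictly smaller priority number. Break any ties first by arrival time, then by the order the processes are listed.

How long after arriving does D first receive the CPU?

Schedule: | A 0-2 | D 2-14 | C 14-25 | B 25-35 |
Completion: A=2  B=35  C=25  D=14
Turnaround (C−A): A=2  B=30  C=16  D=13
Response(D) = first start − arrival = 2 − 1 = 1

1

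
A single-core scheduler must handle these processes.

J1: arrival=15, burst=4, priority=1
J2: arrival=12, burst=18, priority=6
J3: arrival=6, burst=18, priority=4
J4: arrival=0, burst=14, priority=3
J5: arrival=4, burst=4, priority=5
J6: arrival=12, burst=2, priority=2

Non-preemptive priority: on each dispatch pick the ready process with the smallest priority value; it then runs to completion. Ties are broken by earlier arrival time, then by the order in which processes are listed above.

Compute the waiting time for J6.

Schedule: | J4 0-14 | J6 14-16 | J1 16-20 | J3 20-38 | J5 38-42 | J2 42-60 |
Completion: J1=20  J2=60  J3=38  J4=14  J5=42  J6=16
Turnaround (C−A): J1=5  J2=48  J3=32  J4=14  J5=38  J6=4
Waiting(J6) = turnaround − burst = 4 − 2 = 2

2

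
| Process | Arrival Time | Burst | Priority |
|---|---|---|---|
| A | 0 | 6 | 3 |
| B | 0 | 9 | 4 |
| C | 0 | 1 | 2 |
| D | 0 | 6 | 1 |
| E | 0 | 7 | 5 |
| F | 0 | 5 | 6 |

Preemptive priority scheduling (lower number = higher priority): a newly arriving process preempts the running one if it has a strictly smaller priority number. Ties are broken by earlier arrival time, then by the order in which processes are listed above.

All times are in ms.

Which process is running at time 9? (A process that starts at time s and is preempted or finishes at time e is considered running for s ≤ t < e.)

Timeline: | D 0-6 | C 6-7 | A 7-13 | B 13-22 | E 22-29 | F 29-34 |
Completion: A=13  B=22  C=7  D=6  E=29  F=34
Turnaround (C−A): A=13  B=22  C=7  D=6  E=29  F=34

A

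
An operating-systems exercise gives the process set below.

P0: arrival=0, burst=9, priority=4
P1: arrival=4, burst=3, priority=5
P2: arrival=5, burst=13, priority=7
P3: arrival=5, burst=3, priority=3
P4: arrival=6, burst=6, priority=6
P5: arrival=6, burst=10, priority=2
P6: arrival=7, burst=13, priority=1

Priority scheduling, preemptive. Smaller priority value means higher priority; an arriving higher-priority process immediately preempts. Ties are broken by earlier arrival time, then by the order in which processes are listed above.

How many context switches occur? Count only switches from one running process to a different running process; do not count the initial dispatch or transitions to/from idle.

9

Timeline: | P0 0-5 | P3 5-6 | P5 6-7 | P6 7-20 | P5 20-29 | P3 29-31 | P0 31-35 | P1 35-38 | P4 38-44 | P2 44-57 |
Completion: P0=35  P1=38  P2=57  P3=31  P4=44  P5=29  P6=20
Turnaround (C−A): P0=35  P1=34  P2=52  P3=26  P4=38  P5=23  P6=13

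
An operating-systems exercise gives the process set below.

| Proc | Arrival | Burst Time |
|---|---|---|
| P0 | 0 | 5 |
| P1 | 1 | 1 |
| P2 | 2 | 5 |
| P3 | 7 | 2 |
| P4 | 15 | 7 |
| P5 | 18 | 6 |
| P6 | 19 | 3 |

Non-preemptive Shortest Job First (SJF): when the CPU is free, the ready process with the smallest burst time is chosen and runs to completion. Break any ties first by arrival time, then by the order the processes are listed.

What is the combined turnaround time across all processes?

Timeline: | P0 0-5 | P1 5-6 | P2 6-11 | P3 11-13 | idle 13-15 | P4 15-22 | P6 22-25 | P5 25-31 |
Completion: P0=5  P1=6  P2=11  P3=13  P4=22  P5=31  P6=25
Turnaround (C−A): P0=5  P1=5  P2=9  P3=6  P4=7  P5=13  P6=6
Turnaround = completion − arrival: P0=5, P1=5, P2=9, P3=6, P4=7, P5=13, P6=6
Total turnaround = 5 + 5 + 9 + 6 + 7 + 13 + 6 = 51

51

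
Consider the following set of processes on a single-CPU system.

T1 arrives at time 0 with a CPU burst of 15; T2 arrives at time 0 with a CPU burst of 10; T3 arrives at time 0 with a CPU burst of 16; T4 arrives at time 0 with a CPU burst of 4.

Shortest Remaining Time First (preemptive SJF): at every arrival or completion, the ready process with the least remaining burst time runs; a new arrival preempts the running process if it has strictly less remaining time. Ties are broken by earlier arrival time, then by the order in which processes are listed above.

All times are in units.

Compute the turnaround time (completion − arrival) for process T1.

29

Gantt: | T4 0-4 | T2 4-14 | T1 14-29 | T3 29-45 |
Completion: T1=29  T2=14  T3=45  T4=4
Turnaround (C−A): T1=29  T2=14  T3=45  T4=4
Turnaround(T1) = completion − arrival = 29 − 0 = 29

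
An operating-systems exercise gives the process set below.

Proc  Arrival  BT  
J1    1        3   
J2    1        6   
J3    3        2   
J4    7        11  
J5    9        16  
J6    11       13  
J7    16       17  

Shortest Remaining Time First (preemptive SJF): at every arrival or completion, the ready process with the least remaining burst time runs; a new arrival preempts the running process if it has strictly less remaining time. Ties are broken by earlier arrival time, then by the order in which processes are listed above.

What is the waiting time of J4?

5

Timeline: | idle 0-1 | J1 1-4 | J3 4-6 | J2 6-12 | J4 12-23 | J6 23-36 | J5 36-52 | J7 52-69 |
Completion: J1=4  J2=12  J3=6  J4=23  J5=52  J6=36  J7=69
Turnaround (C−A): J1=3  J2=11  J3=3  J4=16  J5=43  J6=25  J7=53
Waiting(J4) = turnaround − burst = 16 − 11 = 5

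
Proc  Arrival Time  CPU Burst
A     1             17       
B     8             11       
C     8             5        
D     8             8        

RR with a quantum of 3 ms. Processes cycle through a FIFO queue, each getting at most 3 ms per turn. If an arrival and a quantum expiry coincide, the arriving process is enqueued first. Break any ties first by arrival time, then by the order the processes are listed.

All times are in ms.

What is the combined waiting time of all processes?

81

Gantt: | idle 0-1 | A 1-10 | B 10-13 | C 13-16 | D 16-19 | A 19-22 | B 22-25 | C 25-27 | D 27-30 | A 30-33 | B 33-36 | D 36-38 | A 38-40 | B 40-42 |
Completion: A=40  B=42  C=27  D=38
Waiting = turnaround − burst: A=22, B=23, C=14, D=22
Total waiting = 22 + 23 + 14 + 22 = 81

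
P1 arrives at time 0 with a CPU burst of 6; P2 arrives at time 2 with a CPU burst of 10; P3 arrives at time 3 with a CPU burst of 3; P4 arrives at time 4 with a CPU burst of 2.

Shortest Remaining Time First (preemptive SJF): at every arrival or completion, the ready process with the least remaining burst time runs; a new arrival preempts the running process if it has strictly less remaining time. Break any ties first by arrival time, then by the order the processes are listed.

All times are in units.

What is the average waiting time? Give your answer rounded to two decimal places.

4.00

Schedule: | P1 0-6 | P4 6-8 | P3 8-11 | P2 11-21 |
Completion: P1=6  P2=21  P3=11  P4=8
Turnaround (C−A): P1=6  P2=19  P3=8  P4=4
Waiting times: P1=0, P2=9, P3=5, P4=2
Average waiting = (0+9+5+2) / 4 = 16/4 = 4.00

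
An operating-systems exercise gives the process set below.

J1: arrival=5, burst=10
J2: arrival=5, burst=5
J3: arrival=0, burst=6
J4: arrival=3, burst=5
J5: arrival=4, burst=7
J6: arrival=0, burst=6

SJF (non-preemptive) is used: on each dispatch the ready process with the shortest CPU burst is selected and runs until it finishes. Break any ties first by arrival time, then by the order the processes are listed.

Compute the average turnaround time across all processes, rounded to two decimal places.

17.67

Schedule: | J3 0-6 | J4 6-11 | J2 11-16 | J6 16-22 | J5 22-29 | J1 29-39 |
Completion: J1=39  J2=16  J3=6  J4=11  J5=29  J6=22
Turnaround times: J1=34, J2=11, J3=6, J4=8, J5=25, J6=22
Average turnaround = (34+11+6+8+25+22) / 6 = 106/6 = 17.67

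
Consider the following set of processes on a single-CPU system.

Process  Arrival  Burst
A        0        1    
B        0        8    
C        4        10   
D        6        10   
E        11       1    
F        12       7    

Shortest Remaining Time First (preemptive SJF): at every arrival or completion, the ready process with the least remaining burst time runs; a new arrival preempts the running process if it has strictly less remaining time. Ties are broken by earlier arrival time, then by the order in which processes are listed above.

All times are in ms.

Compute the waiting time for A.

0

Gantt: | A 0-1 | B 1-9 | C 9-11 | E 11-12 | F 12-19 | C 19-27 | D 27-37 |
Completion: A=1  B=9  C=27  D=37  E=12  F=19
Turnaround (C−A): A=1  B=9  C=23  D=31  E=1  F=7
Waiting(A) = turnaround − burst = 1 − 1 = 0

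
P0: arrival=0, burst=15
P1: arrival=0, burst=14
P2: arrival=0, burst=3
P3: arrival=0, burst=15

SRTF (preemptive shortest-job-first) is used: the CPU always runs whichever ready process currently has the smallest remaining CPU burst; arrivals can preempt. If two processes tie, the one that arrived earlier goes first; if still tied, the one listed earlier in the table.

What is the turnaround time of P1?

17

Timeline: | P2 0-3 | P1 3-17 | P0 17-32 | P3 32-47 |
Completion: P0=32  P1=17  P2=3  P3=47
Turnaround (C−A): P0=32  P1=17  P2=3  P3=47
Turnaround(P1) = completion − arrival = 17 − 0 = 17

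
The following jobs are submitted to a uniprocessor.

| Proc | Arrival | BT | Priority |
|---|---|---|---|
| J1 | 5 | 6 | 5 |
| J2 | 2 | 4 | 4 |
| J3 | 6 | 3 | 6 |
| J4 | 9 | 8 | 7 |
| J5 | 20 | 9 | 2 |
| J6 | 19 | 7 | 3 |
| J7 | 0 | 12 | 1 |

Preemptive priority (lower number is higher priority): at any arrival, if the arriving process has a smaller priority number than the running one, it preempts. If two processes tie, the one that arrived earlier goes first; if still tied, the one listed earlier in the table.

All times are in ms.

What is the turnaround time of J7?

12

Gantt: | J7 0-12 | J2 12-16 | J1 16-19 | J6 19-20 | J5 20-29 | J6 29-35 | J1 35-38 | J3 38-41 | J4 41-49 |
Completion: J1=38  J2=16  J3=41  J4=49  J5=29  J6=35  J7=12
Turnaround (C−A): J1=33  J2=14  J3=35  J4=40  J5=9  J6=16  J7=12
Turnaround(J7) = completion − arrival = 12 − 0 = 12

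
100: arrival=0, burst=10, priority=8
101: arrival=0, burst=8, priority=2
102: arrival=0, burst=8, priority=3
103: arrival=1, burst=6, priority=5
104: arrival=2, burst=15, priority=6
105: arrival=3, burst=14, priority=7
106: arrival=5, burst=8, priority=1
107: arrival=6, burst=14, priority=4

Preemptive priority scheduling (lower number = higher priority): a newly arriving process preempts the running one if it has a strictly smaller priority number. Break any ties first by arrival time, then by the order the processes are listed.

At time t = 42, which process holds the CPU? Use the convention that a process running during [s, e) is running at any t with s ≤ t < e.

Schedule: | 101 0-5 | 106 5-13 | 101 13-16 | 102 16-24 | 107 24-38 | 103 38-44 | 104 44-59 | 105 59-73 | 100 73-83 |
Completion: 100=83  101=16  102=24  103=44  104=59  105=73  106=13  107=38
Turnaround (C−A): 100=83  101=16  102=24  103=43  104=57  105=70  106=8  107=32

103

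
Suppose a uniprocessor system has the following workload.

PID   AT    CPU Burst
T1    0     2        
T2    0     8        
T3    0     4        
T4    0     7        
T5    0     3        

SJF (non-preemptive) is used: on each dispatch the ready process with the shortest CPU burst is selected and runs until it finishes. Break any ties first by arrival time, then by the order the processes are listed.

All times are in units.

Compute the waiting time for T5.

Timeline: | T1 0-2 | T5 2-5 | T3 5-9 | T4 9-16 | T2 16-24 |
Completion: T1=2  T2=24  T3=9  T4=16  T5=5
Waiting(T5) = turnaround − burst = 5 − 3 = 2

2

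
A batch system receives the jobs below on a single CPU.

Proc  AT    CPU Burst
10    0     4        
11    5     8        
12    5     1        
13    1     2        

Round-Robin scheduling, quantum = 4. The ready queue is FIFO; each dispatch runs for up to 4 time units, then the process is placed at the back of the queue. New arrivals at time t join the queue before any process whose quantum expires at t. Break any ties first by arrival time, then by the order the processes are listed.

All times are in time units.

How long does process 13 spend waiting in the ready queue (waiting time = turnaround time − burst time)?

Gantt: | 10 0-4 | 13 4-6 | 11 6-10 | 12 10-11 | 11 11-15 |
Completion: 10=4  11=15  12=11  13=6
Turnaround (C−A): 10=4  11=10  12=6  13=5
Waiting(13) = turnaround − burst = 5 − 2 = 3

3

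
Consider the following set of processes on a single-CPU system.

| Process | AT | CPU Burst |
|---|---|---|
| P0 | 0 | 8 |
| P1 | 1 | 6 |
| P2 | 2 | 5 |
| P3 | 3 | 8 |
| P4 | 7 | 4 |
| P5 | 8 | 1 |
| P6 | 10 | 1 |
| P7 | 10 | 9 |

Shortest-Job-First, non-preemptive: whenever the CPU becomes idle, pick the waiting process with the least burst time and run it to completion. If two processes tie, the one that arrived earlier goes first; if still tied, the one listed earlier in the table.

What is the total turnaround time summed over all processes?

122

Schedule: | P0 0-8 | P5 8-9 | P4 9-13 | P6 13-14 | P2 14-19 | P1 19-25 | P3 25-33 | P7 33-42 |
Completion: P0=8  P1=25  P2=19  P3=33  P4=13  P5=9  P6=14  P7=42
Turnaround = completion − arrival: P0=8, P1=24, P2=17, P3=30, P4=6, P5=1, P6=4, P7=32
Total turnaround = 8 + 24 + 17 + 30 + 6 + 1 + 4 + 32 = 122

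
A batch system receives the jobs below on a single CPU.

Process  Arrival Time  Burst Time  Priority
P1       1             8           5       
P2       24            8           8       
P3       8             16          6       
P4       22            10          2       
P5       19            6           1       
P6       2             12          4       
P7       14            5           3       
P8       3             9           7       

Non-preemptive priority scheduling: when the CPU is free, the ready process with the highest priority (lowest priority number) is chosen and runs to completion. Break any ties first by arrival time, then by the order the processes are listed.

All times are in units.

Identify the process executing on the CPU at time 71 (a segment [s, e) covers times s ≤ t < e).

Gantt: | idle 0-1 | P1 1-9 | P6 9-21 | P5 21-27 | P4 27-37 | P7 37-42 | P3 42-58 | P8 58-67 | P2 67-75 |
Completion: P1=9  P2=75  P3=58  P4=37  P5=27  P6=21  P7=42  P8=67
Turnaround (C−A): P1=8  P2=51  P3=50  P4=15  P5=8  P6=19  P7=28  P8=64

P2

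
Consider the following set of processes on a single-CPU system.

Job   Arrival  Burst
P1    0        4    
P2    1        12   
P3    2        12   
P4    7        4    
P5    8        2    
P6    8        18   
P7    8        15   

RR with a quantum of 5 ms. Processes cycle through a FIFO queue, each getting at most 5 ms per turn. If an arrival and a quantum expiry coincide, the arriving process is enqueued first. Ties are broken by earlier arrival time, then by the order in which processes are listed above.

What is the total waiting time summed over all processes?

Timeline: | P1 0-4 | P2 4-9 | P3 9-14 | P4 14-18 | P5 18-20 | P6 20-25 | P7 25-30 | P2 30-35 | P3 35-40 | P6 40-45 | P7 45-50 | P2 50-52 | P3 52-54 | P6 54-59 | P7 59-64 | P6 64-67 |
Completion: P1=4  P2=52  P3=54  P4=18  P5=20  P6=67  P7=64
Waiting = turnaround − burst: P1=0, P2=39, P3=40, P4=7, P5=10, P6=41, P7=41
Total waiting = 0 + 39 + 40 + 7 + 10 + 41 + 41 = 178

178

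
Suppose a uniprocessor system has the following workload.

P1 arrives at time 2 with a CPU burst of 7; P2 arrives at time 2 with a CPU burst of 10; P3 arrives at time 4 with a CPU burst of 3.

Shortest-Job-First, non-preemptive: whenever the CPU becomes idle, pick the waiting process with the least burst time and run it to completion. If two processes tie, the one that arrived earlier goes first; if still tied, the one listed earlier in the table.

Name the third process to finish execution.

P2

Timeline: | idle 0-2 | P1 2-9 | P3 9-12 | P2 12-22 |
Completion: P1=9  P2=22  P3=12
Finish order: P1 → P3 → P2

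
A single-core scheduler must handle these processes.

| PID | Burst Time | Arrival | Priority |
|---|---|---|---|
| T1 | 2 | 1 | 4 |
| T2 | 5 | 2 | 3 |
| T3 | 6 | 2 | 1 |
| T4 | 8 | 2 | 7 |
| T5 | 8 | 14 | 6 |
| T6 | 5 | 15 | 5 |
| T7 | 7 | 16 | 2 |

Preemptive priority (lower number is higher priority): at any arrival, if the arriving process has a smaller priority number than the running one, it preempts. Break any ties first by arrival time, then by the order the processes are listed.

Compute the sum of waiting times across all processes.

68

Timeline: | idle 0-1 | T1 1-2 | T3 2-8 | T2 8-13 | T1 13-14 | T5 14-15 | T6 15-16 | T7 16-23 | T6 23-27 | T5 27-34 | T4 34-42 |
Completion: T1=14  T2=13  T3=8  T4=42  T5=34  T6=27  T7=23
Turnaround (C−A): T1=13  T2=11  T3=6  T4=40  T5=20  T6=12  T7=7
Waiting = turnaround − burst: T1=11, T2=6, T3=0, T4=32, T5=12, T6=7, T7=0
Total waiting = 11 + 6 + 0 + 32 + 12 + 7 + 0 = 68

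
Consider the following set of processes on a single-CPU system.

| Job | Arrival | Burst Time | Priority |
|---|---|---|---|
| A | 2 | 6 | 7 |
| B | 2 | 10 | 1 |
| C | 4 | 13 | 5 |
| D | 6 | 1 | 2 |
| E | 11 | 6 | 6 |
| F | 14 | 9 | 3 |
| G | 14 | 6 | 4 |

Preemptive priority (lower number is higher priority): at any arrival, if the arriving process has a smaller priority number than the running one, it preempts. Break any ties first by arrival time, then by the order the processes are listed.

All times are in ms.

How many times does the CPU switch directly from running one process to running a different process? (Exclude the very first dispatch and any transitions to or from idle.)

Schedule: | idle 0-2 | B 2-12 | D 12-13 | C 13-14 | F 14-23 | G 23-29 | C 29-41 | E 41-47 | A 47-53 |
Completion: A=53  B=12  C=41  D=13  E=47  F=23  G=29
Turnaround (C−A): A=51  B=10  C=37  D=7  E=36  F=9  G=15

7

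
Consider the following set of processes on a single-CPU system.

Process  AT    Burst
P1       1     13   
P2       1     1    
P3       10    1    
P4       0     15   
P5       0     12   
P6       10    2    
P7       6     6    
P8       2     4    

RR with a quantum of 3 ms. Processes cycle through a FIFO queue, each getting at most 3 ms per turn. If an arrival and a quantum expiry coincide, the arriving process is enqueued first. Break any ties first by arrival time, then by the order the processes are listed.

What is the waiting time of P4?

38

Timeline: | P4 0-3 | P5 3-6 | P1 6-9 | P2 9-10 | P8 10-13 | P4 13-16 | P7 16-19 | P5 19-22 | P1 22-25 | P3 25-26 | P6 26-28 | P8 28-29 | P4 29-32 | P7 32-35 | P5 35-38 | P1 38-41 | P4 41-44 | P5 44-47 | P1 47-50 | P4 50-53 | P1 53-54 |
Completion: P1=54  P2=10  P3=26  P4=53  P5=47  P6=28  P7=35  P8=29
Turnaround (C−A): P1=53  P2=9  P3=16  P4=53  P5=47  P6=18  P7=29  P8=27
Waiting(P4) = turnaround − burst = 53 − 15 = 38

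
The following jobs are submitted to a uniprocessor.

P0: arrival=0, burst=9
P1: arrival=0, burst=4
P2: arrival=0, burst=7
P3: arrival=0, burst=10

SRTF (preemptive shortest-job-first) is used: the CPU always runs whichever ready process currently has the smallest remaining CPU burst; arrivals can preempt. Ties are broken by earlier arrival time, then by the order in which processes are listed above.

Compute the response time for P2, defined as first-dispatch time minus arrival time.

4

Timeline: | P1 0-4 | P2 4-11 | P0 11-20 | P3 20-30 |
Completion: P0=20  P1=4  P2=11  P3=30
Response(P2) = first start − arrival = 4 − 0 = 4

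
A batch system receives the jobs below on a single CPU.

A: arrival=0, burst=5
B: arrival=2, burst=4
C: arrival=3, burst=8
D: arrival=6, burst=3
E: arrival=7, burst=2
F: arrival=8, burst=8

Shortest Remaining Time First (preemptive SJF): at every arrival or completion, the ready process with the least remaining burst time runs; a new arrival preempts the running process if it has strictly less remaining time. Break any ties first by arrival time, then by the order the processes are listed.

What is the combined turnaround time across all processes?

65

Gantt: | A 0-5 | B 5-9 | E 9-11 | D 11-14 | C 14-22 | F 22-30 |
Completion: A=5  B=9  C=22  D=14  E=11  F=30
Turnaround (C−A): A=5  B=7  C=19  D=8  E=4  F=22
Turnaround = completion − arrival: A=5, B=7, C=19, D=8, E=4, F=22
Total turnaround = 5 + 7 + 19 + 8 + 4 + 22 = 65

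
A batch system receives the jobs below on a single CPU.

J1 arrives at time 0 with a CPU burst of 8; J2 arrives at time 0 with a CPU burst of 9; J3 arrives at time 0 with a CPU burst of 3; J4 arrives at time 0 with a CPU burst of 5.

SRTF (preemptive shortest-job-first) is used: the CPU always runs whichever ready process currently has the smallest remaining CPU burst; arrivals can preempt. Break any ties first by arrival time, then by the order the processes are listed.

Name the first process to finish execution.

J3

Gantt: | J3 0-3 | J4 3-8 | J1 8-16 | J2 16-25 |
Completion: J1=16  J2=25  J3=3  J4=8
Turnaround (C−A): J1=16  J2=25  J3=3  J4=8
Finish order: J3 → J4 → J1 → J2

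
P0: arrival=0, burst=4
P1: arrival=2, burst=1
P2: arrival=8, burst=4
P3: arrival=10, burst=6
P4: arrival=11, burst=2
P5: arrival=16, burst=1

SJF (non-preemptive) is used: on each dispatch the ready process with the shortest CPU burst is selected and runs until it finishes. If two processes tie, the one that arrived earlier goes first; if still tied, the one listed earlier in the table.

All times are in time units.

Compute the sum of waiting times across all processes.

Schedule: | P0 0-4 | P1 4-5 | idle 5-8 | P2 8-12 | P4 12-14 | P3 14-20 | P5 20-21 |
Completion: P0=4  P1=5  P2=12  P3=20  P4=14  P5=21
Waiting = turnaround − burst: P0=0, P1=2, P2=0, P3=4, P4=1, P5=4
Total waiting = 0 + 2 + 0 + 4 + 1 + 4 = 11

11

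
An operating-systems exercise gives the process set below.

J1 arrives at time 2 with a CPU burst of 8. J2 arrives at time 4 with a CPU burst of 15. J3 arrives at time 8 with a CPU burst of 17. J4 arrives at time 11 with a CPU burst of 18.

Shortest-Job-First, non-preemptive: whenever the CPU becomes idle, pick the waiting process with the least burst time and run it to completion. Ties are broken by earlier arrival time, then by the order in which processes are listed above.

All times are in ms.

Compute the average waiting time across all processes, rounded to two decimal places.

13.50

Timeline: | idle 0-2 | J1 2-10 | J2 10-25 | J3 25-42 | J4 42-60 |
Completion: J1=10  J2=25  J3=42  J4=60
Waiting times: J1=0, J2=6, J3=17, J4=31
Average waiting = (0+6+17+31) / 4 = 54/4 = 13.50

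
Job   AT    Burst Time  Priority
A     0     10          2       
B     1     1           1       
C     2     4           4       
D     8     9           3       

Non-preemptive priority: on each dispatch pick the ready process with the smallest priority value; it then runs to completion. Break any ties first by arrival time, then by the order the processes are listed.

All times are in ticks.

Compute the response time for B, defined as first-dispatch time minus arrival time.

Gantt: | A 0-10 | B 10-11 | D 11-20 | C 20-24 |
Completion: A=10  B=11  C=24  D=20
Turnaround (C−A): A=10  B=10  C=22  D=12
Response(B) = first start − arrival = 10 − 1 = 9

9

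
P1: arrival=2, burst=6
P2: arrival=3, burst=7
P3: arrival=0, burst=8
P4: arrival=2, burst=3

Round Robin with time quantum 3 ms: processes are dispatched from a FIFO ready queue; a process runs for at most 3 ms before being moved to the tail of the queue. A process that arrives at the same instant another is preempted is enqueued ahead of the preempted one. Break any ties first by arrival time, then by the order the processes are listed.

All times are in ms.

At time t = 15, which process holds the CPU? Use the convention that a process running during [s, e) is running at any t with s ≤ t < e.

Timeline: | P3 0-3 | P1 3-6 | P4 6-9 | P2 9-12 | P3 12-15 | P1 15-18 | P2 18-21 | P3 21-23 | P2 23-24 |
Completion: P1=18  P2=24  P3=23  P4=9
Turnaround (C−A): P1=16  P2=21  P3=23  P4=7

P1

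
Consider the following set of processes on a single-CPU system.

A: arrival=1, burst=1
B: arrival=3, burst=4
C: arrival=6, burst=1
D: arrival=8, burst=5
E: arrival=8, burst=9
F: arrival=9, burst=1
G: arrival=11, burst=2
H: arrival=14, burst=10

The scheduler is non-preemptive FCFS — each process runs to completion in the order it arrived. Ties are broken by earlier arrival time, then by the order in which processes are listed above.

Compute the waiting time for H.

Timeline: | idle 0-1 | A 1-2 | idle 2-3 | B 3-7 | C 7-8 | D 8-13 | E 13-22 | F 22-23 | G 23-25 | H 25-35 |
Completion: A=2  B=7  C=8  D=13  E=22  F=23  G=25  H=35
Waiting(H) = turnaround − burst = 21 − 10 = 11

11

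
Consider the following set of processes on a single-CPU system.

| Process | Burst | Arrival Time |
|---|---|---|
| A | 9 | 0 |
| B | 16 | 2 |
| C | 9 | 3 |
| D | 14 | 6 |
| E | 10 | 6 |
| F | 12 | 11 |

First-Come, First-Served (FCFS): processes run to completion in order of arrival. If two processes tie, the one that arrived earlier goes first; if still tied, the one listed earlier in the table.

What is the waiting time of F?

Schedule: | A 0-9 | B 9-25 | C 25-34 | D 34-48 | E 48-58 | F 58-70 |
Completion: A=9  B=25  C=34  D=48  E=58  F=70
Turnaround (C−A): A=9  B=23  C=31  D=42  E=52  F=59
Waiting(F) = turnaround − burst = 59 − 12 = 47

47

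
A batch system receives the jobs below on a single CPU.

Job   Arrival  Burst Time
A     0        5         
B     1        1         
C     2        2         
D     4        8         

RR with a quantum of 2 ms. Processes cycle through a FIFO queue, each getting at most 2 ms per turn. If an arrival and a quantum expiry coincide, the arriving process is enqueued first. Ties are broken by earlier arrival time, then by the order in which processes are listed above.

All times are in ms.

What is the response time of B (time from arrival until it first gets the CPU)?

Schedule: | A 0-2 | B 2-3 | C 3-5 | A 5-7 | D 7-9 | A 9-10 | D 10-16 |
Completion: A=10  B=3  C=5  D=16
Response(B) = first start − arrival = 2 − 1 = 1

1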